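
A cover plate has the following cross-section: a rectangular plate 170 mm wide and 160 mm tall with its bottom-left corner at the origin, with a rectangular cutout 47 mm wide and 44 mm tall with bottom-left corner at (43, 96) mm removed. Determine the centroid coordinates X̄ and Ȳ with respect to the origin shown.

X̄ = 86.52 mm, Ȳ = 76.87 mm

Part | A | x̄ᵢ | ȳᵢ | A·x̄ᵢ | A·ȳᵢ
plate | 27200.00 | 85.00 | 80.00 | 2312000.00 | 2176000.00
hole | -2068.00 | 66.50 | 118.00 | -137522.00 | -244024.00
Σ | 25132.00 |  |  | 2174478.00 | 1931976.00
X̄ = 2174478.00 / 25132.00 = 86.52 mm
Ȳ = 1931976.00 / 25132.00 = 76.87 mm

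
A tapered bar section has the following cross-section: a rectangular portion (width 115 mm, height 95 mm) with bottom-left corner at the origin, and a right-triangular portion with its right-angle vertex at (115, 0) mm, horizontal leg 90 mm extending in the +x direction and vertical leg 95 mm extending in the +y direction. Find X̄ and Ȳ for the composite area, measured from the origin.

rectangular portion: A = 115 × 95 = 10925.00, centroid at (57.50, 47.50).
triangular portion: A = ½·90·95 = 4275.00, centroid at (145.00, 31.67).
ΣA = 15200.00 mm², ΣAX̄ = 1248062.50 mm³, ΣAȲ = 654312.50 mm³.
X̄ = 1248062.50/15200.00 = 82.11 mm; Ȳ = 654312.50/15200.00 = 43.05 mm.

X̄ = 82.11 mm, Ȳ = 43.05 mm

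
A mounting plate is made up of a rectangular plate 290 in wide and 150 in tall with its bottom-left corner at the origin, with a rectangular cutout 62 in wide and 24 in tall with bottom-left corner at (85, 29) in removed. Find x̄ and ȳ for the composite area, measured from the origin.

x̄ = 146.03 in, ȳ = 76.20 in

plate: A = 290 × 150 = 43500.00, centroid at (145.00, 75.00).
hole: A = −(62 × 24) = -1488.00, centroid at (116.00, 41.00).
ΣA = 42012.00 in², ΣAx̄ = 6134892.00 in³, ΣAȳ = 3201492.00 in³.
x̄ = 6134892.00/42012.00 = 146.03 in; ȳ = 3201492.00/42012.00 = 76.20 in.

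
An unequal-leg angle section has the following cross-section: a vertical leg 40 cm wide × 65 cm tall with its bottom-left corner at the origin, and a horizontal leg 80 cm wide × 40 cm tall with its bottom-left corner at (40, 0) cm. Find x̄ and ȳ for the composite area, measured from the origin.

x̄ = 53.10 cm, ȳ = 25.60 cm

vertical leg: A = 40 × 65 = 2600.00, centroid at (20.00, 32.50).
horizontal leg: A = 80 × 40 = 3200.00, centroid at (80.00, 20.00).
ΣA = 5800.00 cm², ΣAx̄ = 308000.00 cm³, ΣAȳ = 148500.00 cm³.
x̄ = 308000.00/5800.00 = 53.10 cm; ȳ = 148500.00/5800.00 = 25.60 cm.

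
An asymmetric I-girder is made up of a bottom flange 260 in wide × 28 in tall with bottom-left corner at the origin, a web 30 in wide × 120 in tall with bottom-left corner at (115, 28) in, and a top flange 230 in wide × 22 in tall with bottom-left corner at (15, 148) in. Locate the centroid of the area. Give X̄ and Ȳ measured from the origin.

X̄ = 130.00 in, Ȳ = 76.74 in

bottom flange: A = 260 × 28 = 7280.00, centroid at (130.00, 14.00).
web: A = 30 × 120 = 3600.00, centroid at (130.00, 88.00).
top flange: A = 230 × 22 = 5060.00, centroid at (130.00, 159.00).
ΣA = 15940.00 in²
ΣAX̄ = (7280.00)(130.00) + (3600.00)(130.00) + (5060.00)(130.00) = 2072200.00 in³
ΣAȲ = (7280.00)(14.00) + (3600.00)(88.00) + (5060.00)(159.00) = 1223260.00 in³
X̄ = 2072200.00 / 15940.00 = 130.00 in
Ȳ = 1223260.00 / 15940.00 = 76.74 in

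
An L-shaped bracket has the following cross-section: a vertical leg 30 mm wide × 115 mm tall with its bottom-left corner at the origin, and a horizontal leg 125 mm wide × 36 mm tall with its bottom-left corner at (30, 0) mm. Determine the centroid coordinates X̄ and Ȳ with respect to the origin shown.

vertical leg: A = 30 × 115 = 3450.00, centroid at (15.00, 57.50).
horizontal leg: A = 125 × 36 = 4500.00, centroid at (92.50, 18.00).
ΣA = 7950.00 mm²
ΣAX̄ = (3450.00)(15.00) + (4500.00)(92.50) = 468000.00 mm³
ΣAȲ = (3450.00)(57.50) + (4500.00)(18.00) = 279375.00 mm³
X̄ = 468000.00 / 7950.00 = 58.87 mm
Ȳ = 279375.00 / 7950.00 = 35.14 mm

X̄ = 58.87 mm, Ȳ = 35.14 mm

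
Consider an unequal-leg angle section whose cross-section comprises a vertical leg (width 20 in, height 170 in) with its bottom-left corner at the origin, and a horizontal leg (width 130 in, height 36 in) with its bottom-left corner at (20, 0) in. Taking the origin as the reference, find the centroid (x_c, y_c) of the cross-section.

Part | A | x̄ᵢ | ȳᵢ | A·x̄ᵢ | A·ȳᵢ
vertical leg | 3400.00 | 10.00 | 85.00 | 34000.00 | 289000.00
horizontal leg | 4680.00 | 85.00 | 18.00 | 397800.00 | 84240.00
Σ | 8080.00 |  |  | 431800.00 | 373240.00
x_c = 431800.00 / 8080.00 = 53.44 in
y_c = 373240.00 / 8080.00 = 46.19 in

x_c = 53.44 in, y_c = 46.19 in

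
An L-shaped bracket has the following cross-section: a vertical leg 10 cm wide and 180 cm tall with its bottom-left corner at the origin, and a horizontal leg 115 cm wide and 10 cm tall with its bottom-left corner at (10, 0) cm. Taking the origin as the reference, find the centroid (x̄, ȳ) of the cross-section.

vertical leg: A = 10 × 180 = 1800.00, centroid at (5.00, 90.00).
horizontal leg: A = 115 × 10 = 1150.00, centroid at (67.50, 5.00).
ΣA = 2950.00 cm²
ΣAx̄ = (1800.00)(5.00) + (1150.00)(67.50) = 86625.00 cm³
ΣAȳ = (1800.00)(90.00) + (1150.00)(5.00) = 167750.00 cm³
x̄ = 86625.00 / 2950.00 = 29.36 cm
ȳ = 167750.00 / 2950.00 = 56.86 cm

x̄ = 29.36 cm, ȳ = 56.86 cm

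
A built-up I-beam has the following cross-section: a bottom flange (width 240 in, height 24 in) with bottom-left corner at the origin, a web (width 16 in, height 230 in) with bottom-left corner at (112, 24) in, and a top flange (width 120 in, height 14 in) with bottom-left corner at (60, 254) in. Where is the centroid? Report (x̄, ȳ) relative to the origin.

x̄ = 120.00 in, ȳ = 91.65 in

bottom flange: A = 240 × 24 = 5760.00, centroid at (120.00, 12.00).
web: A = 16 × 230 = 3680.00, centroid at (120.00, 139.00).
top flange: A = 120 × 14 = 1680.00, centroid at (120.00, 261.00).
ΣA = 11120.00 in², ΣAx̄ = 1334400.00 in³, ΣAȳ = 1019120.00 in³.
x̄ = 1334400.00/11120.00 = 120.00 in; ȳ = 1019120.00/11120.00 = 91.65 in.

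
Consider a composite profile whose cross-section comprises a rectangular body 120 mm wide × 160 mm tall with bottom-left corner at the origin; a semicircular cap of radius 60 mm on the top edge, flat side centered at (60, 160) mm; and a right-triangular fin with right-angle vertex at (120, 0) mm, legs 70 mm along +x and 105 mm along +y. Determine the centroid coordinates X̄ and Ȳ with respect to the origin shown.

Part | A | x̄ᵢ | ȳᵢ | A·x̄ᵢ | A·ȳᵢ
rectangular body | 19200.00 | 60.00 | 80.00 | 1152000.00 | 1536000.00
semicircular top | 5654.87 | 60.00 | 185.46 | 339292.01 | 1048778.68
triangular fin | 3675.00 | 143.33 | 35.00 | 526750.00 | 128625.00
Σ | 28529.87 |  |  | 2018042.01 | 2713403.68
X̄ = 2018042.01 / 28529.87 = 70.73 mm
Ȳ = 2713403.68 / 28529.87 = 95.11 mm

X̄ = 70.73 mm, Ȳ = 95.11 mm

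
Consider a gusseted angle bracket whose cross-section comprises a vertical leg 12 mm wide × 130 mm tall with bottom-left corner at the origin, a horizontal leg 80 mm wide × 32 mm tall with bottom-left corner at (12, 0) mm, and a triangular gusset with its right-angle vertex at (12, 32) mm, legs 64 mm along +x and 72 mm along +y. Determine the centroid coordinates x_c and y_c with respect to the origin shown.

Part | A | x̄ᵢ | ȳᵢ | A·x̄ᵢ | A·ȳᵢ
vertical leg | 1560.00 | 6.00 | 65.00 | 9360.00 | 101400.00
horizontal leg | 2560.00 | 52.00 | 16.00 | 133120.00 | 40960.00
gusset | 2304.00 | 33.33 | 56.00 | 76800.00 | 129024.00
Σ | 6424.00 |  |  | 219280.00 | 271384.00
x_c = 219280.00 / 6424.00 = 34.13 mm
y_c = 271384.00 / 6424.00 = 42.25 mm

x_c = 34.13 mm, y_c = 42.25 mm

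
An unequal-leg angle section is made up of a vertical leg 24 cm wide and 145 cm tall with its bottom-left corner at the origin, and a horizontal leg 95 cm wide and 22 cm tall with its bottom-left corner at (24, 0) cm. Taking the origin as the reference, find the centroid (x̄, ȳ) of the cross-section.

vertical leg: A = 24 × 145 = 3480.00, centroid at (12.00, 72.50).
horizontal leg: A = 95 × 22 = 2090.00, centroid at (71.50, 11.00).
ΣA = 5570.00 cm²
ΣAx̄ = (3480.00)(12.00) + (2090.00)(71.50) = 191195.00 cm³
ΣAȳ = (3480.00)(72.50) + (2090.00)(11.00) = 275290.00 cm³
x̄ = 191195.00 / 5570.00 = 34.33 cm
ȳ = 275290.00 / 5570.00 = 49.42 cm

x̄ = 34.33 cm, ȳ = 49.42 cm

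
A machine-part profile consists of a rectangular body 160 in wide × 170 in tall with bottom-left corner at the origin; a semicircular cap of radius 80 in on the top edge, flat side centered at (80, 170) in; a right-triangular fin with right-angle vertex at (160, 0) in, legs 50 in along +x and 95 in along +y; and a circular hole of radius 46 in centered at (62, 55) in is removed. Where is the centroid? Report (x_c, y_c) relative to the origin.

Part | A | x̄ᵢ | ȳᵢ | A·x̄ᵢ | A·ȳᵢ
rectangular body | 27200.00 | 80.00 | 85.00 | 2176000.00 | 2312000.00
semicircular top | 10053.10 | 80.00 | 203.95 | 804247.72 | 2050359.74
triangular fin | 2375.00 | 176.67 | 31.67 | 419583.33 | 75208.33
hole | -6647.61 | 62.00 | 55.00 | -412151.82 | -365618.55
Σ | 32980.49 |  |  | 2987679.23 | 4071949.52
x_c = 2987679.23 / 32980.49 = 90.59 in
y_c = 4071949.52 / 32980.49 = 123.47 in

x_c = 90.59 in, y_c = 123.47 in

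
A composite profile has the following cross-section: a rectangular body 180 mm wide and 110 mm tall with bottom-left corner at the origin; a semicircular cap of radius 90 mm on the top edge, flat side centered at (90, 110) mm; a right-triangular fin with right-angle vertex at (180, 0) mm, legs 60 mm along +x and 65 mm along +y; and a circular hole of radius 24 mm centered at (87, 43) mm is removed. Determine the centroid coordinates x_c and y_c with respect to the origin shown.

x_c = 96.73 mm, y_c = 89.98 mm

rectangular body: A = 180 × 110 = 19800.00, centroid at (90.00, 55.00).
semicircular top: A = ½π·90² = 12723.45, centroid at (90.00, 148.20).
triangular fin: A = ½·60·65 = 1950.00, centroid at (200.00, 21.67).
hole: A = −π·24² = -1809.56, centroid at (87.00, 43.00).
ΣA = 32663.89 mm²
ΣAx_c = (19800.00)(90.00) + (12723.45)(90.00) + (1950.00)(200.00) + (-1809.56)(87.00) = 3159679.03 mm³
ΣAy_c = (19800.00)(55.00) + (12723.45)(148.20) + (1950.00)(21.67) + (-1809.56)(43.00) = 2939018.56 mm³
x_c = 3159679.03 / 32663.89 = 96.73 mm
y_c = 2939018.56 / 32663.89 = 89.98 mm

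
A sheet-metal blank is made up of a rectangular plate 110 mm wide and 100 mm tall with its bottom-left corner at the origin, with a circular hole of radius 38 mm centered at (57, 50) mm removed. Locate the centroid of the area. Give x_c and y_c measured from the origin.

x_c = 53.60 mm, y_c = 50.00 mm

Part | A | x̄ᵢ | ȳᵢ | A·x̄ᵢ | A·ȳᵢ
plate | 11000.00 | 55.00 | 50.00 | 605000.00 | 550000.00
hole | -4536.46 | 57.00 | 50.00 | -258578.21 | -226822.99
Σ | 6463.54 |  |  | 346421.79 | 323177.01
x_c = 346421.79 / 6463.54 = 53.60 mm
y_c = 323177.01 / 6463.54 = 50.00 mm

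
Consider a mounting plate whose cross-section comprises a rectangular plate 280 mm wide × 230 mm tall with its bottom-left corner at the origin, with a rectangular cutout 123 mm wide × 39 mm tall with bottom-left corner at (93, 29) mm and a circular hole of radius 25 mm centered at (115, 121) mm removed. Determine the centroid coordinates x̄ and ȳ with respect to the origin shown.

x̄ = 139.64 mm, ȳ = 120.33 mm

plate: A = 280 × 230 = 64400.00, centroid at (140.00, 115.00).
hole 1: A = −(123 × 39) = -4797.00, centroid at (154.50, 48.50).
hole 2: A = −π·25² = -1963.50, centroid at (115.00, 121.00).
ΣA = 57639.50 mm², ΣAx̄ = 8049061.53 mm³, ΣAȳ = 6935762.56 mm³.
x̄ = 8049061.53/57639.50 = 139.64 mm; ȳ = 6935762.56/57639.50 = 120.33 mm.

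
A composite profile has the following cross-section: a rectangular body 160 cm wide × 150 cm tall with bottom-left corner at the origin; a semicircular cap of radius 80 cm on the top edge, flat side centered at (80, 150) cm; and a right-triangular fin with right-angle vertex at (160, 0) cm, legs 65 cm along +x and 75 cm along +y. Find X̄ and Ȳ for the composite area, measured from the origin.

X̄ = 86.79 cm, Ȳ = 101.68 cm

Part | A | x̄ᵢ | ȳᵢ | A·x̄ᵢ | A·ȳᵢ
rectangular body | 24000.00 | 80.00 | 75.00 | 1920000.00 | 1800000.00
semicircular top | 10053.10 | 80.00 | 183.95 | 804247.72 | 1849297.81
triangular fin | 2437.50 | 181.67 | 25.00 | 442812.50 | 60937.50
Σ | 36490.60 |  |  | 3167060.22 | 3710235.31
X̄ = 3167060.22 / 36490.60 = 86.79 cm
Ȳ = 3710235.31 / 36490.60 = 101.68 cm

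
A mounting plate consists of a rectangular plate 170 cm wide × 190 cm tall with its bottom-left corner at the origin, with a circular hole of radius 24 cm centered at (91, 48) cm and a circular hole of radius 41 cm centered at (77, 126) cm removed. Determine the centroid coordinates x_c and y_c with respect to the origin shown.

plate: A = 170 × 190 = 32300.00, centroid at (85.00, 95.00).
hole 1: A = −π·24² = -1809.56, centroid at (91.00, 48.00).
hole 2: A = −π·41² = -5281.02, centroid at (77.00, 126.00).
ΣA = 25209.43 cm²
ΣAx_c = (32300.00)(85.00) + (-1809.56)(91.00) + (-5281.02)(77.00) = 2174191.95 cm³
ΣAy_c = (32300.00)(95.00) + (-1809.56)(48.00) + (-5281.02)(126.00) = 2316233.07 cm³
x_c = 2174191.95 / 25209.43 = 86.25 cm
y_c = 2316233.07 / 25209.43 = 91.88 cm

x_c = 86.25 cm, y_c = 91.88 cm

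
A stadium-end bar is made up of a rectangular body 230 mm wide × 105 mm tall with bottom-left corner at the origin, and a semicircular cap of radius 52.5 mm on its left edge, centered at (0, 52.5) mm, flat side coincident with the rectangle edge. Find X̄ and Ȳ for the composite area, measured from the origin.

X̄ = 94.13 mm, Ȳ = 52.50 mm

rectangular body: A = 230 × 105 = 24150.00, centroid at (115.00, 52.50).
semicircular end: A = ½π·52.5² = 4329.51, centroid at (-22.28, 52.50).
ΣA = 28479.51 mm², ΣAX̄ = 2680781.25 mm³, ΣAȲ = 1495174.14 mm³.
X̄ = 2680781.25/28479.51 = 94.13 mm; Ȳ = 1495174.14/28479.51 = 52.50 mm.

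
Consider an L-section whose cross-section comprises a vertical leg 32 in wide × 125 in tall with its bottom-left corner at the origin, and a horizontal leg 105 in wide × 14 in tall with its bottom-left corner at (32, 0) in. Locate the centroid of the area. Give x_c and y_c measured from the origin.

x_c = 34.41 in, y_c = 47.59 in

vertical leg: A = 32 × 125 = 4000.00, centroid at (16.00, 62.50).
horizontal leg: A = 105 × 14 = 1470.00, centroid at (84.50, 7.00).
ΣA = 5470.00 in², ΣAx_c = 188215.00 in³, ΣAy_c = 260290.00 in³.
x_c = 188215.00/5470.00 = 34.41 in; y_c = 260290.00/5470.00 = 47.59 in.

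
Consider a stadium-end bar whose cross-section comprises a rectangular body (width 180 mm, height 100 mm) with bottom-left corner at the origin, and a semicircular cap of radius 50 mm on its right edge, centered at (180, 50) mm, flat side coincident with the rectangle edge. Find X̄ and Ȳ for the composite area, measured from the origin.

rectangular body: A = 180 × 100 = 18000.00, centroid at (90.00, 50.00).
semicircular end: A = ½π·50² = 3926.99, centroid at (201.22, 50.00).
ΣA = 21926.99 mm², ΣAX̄ = 2410191.68 mm³, ΣAȲ = 1096349.54 mm³.
X̄ = 2410191.68/21926.99 = 109.92 mm; Ȳ = 1096349.54/21926.99 = 50.00 mm.

X̄ = 109.92 mm, Ȳ = 50.00 mm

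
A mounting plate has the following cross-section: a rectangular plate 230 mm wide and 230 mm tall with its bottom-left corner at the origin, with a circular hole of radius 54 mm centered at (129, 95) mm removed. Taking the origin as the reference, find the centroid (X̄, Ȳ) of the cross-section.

plate: A = 230 × 230 = 52900.00, centroid at (115.00, 115.00).
hole: A = −π·54² = -9160.88, centroid at (129.00, 95.00).
ΣA = 43739.12 mm²
ΣAX̄ = (52900.00)(115.00) + (-9160.88)(129.00) = 4901745.94 mm³
ΣAȲ = (52900.00)(115.00) + (-9160.88)(95.00) = 5213216.00 mm³
X̄ = 4901745.94 / 43739.12 = 112.07 mm
Ȳ = 5213216.00 / 43739.12 = 119.19 mm

X̄ = 112.07 mm, Ȳ = 119.19 mm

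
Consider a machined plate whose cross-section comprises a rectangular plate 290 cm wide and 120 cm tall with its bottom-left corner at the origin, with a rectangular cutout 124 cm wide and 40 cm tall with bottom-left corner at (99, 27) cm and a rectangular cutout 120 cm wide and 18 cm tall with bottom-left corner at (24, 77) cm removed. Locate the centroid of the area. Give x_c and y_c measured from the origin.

Part | A | x̄ᵢ | ȳᵢ | A·x̄ᵢ | A·ȳᵢ
plate | 34800.00 | 145.00 | 60.00 | 5046000.00 | 2088000.00
hole 1 | -4960.00 | 161.00 | 47.00 | -798560.00 | -233120.00
hole 2 | -2160.00 | 84.00 | 86.00 | -181440.00 | -185760.00
Σ | 27680.00 |  |  | 4066000.00 | 1669120.00
x_c = 4066000.00 / 27680.00 = 146.89 cm
y_c = 1669120.00 / 27680.00 = 60.30 cm

x_c = 146.89 cm, y_c = 60.30 cm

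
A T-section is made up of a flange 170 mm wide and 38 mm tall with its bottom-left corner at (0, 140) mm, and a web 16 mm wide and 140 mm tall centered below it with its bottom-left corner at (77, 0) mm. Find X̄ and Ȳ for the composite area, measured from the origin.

X̄ = 85.00 mm, Ȳ = 136.09 mm

web: A = 16 × 140 = 2240.00, centroid at (85.00, 70.00).
flange: A = 170 × 38 = 6460.00, centroid at (85.00, 159.00).
ΣA = 8700.00 mm²
ΣAX̄ = (2240.00)(85.00) + (6460.00)(85.00) = 739500.00 mm³
ΣAȲ = (2240.00)(70.00) + (6460.00)(159.00) = 1183940.00 mm³
X̄ = 739500.00 / 8700.00 = 85.00 mm
Ȳ = 1183940.00 / 8700.00 = 136.09 mm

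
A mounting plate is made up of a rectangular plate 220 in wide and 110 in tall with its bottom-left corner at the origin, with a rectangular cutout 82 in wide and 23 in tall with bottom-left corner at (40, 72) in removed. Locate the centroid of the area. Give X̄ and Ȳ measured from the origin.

X̄ = 112.45 in, Ȳ = 52.59 in

Part | A | x̄ᵢ | ȳᵢ | A·x̄ᵢ | A·ȳᵢ
plate | 24200.00 | 110.00 | 55.00 | 2662000.00 | 1331000.00
hole | -1886.00 | 81.00 | 83.50 | -152766.00 | -157481.00
Σ | 22314.00 |  |  | 2509234.00 | 1173519.00
X̄ = 2509234.00 / 22314.00 = 112.45 in
Ȳ = 1173519.00 / 22314.00 = 52.59 in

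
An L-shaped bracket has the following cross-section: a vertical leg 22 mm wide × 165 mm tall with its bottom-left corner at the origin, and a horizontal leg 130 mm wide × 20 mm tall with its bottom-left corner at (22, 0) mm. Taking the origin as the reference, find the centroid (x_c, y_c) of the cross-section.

vertical leg: A = 22 × 165 = 3630.00, centroid at (11.00, 82.50).
horizontal leg: A = 130 × 20 = 2600.00, centroid at (87.00, 10.00).
ΣA = 6230.00 mm²
ΣAx_c = (3630.00)(11.00) + (2600.00)(87.00) = 266130.00 mm³
ΣAy_c = (3630.00)(82.50) + (2600.00)(10.00) = 325475.00 mm³
x_c = 266130.00 / 6230.00 = 42.72 mm
y_c = 325475.00 / 6230.00 = 52.24 mm

x_c = 42.72 mm, y_c = 52.24 mm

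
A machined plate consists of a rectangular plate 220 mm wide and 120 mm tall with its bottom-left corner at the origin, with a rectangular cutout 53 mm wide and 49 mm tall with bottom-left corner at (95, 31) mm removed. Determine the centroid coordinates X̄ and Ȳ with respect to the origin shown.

plate: A = 220 × 120 = 26400.00, centroid at (110.00, 60.00).
hole: A = −(53 × 49) = -2597.00, centroid at (121.50, 55.50).
ΣA = 23803.00 mm²
ΣAX̄ = (26400.00)(110.00) + (-2597.00)(121.50) = 2588464.50 mm³
ΣAȲ = (26400.00)(60.00) + (-2597.00)(55.50) = 1439866.50 mm³
X̄ = 2588464.50 / 23803.00 = 108.75 mm
Ȳ = 1439866.50 / 23803.00 = 60.49 mm

X̄ = 108.75 mm, Ȳ = 60.49 mm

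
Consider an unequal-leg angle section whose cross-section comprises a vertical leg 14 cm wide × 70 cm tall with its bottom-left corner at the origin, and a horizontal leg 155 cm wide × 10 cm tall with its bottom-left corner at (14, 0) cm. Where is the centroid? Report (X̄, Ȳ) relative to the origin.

X̄ = 58.77 cm, Ȳ = 16.62 cm

Part | A | x̄ᵢ | ȳᵢ | A·x̄ᵢ | A·ȳᵢ
vertical leg | 980.00 | 7.00 | 35.00 | 6860.00 | 34300.00
horizontal leg | 1550.00 | 91.50 | 5.00 | 141825.00 | 7750.00
Σ | 2530.00 |  |  | 148685.00 | 42050.00
X̄ = 148685.00 / 2530.00 = 58.77 cm
Ȳ = 42050.00 / 2530.00 = 16.62 cm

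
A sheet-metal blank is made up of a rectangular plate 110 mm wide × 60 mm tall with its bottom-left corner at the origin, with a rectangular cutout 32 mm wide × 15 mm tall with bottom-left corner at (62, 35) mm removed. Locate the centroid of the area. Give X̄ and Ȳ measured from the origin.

X̄ = 53.20 mm, Ȳ = 29.02 mm

Part | A | x̄ᵢ | ȳᵢ | A·x̄ᵢ | A·ȳᵢ
plate | 6600.00 | 55.00 | 30.00 | 363000.00 | 198000.00
hole | -480.00 | 78.00 | 42.50 | -37440.00 | -20400.00
Σ | 6120.00 |  |  | 325560.00 | 177600.00
X̄ = 325560.00 / 6120.00 = 53.20 mm
Ȳ = 177600.00 / 6120.00 = 29.02 mm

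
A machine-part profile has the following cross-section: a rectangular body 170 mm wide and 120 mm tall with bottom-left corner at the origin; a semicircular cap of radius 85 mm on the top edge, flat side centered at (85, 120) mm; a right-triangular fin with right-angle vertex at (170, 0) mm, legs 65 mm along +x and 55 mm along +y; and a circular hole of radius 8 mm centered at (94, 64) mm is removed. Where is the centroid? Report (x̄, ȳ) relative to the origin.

Part | A | x̄ᵢ | ȳᵢ | A·x̄ᵢ | A·ȳᵢ
rectangular body | 20400.00 | 85.00 | 60.00 | 1734000.00 | 1224000.00
semicircular top | 11349.00 | 85.00 | 156.08 | 964665.29 | 1771297.08
triangular fin | 1787.50 | 191.67 | 18.33 | 342604.17 | 32770.83
hole | -201.06 | 94.00 | 64.00 | -18899.82 | -12867.96
Σ | 33335.44 |  |  | 3022369.64 | 3015199.95
x̄ = 3022369.64 / 33335.44 = 90.67 mm
ȳ = 3015199.95 / 33335.44 = 90.45 mm

x̄ = 90.67 mm, ȳ = 90.45 mm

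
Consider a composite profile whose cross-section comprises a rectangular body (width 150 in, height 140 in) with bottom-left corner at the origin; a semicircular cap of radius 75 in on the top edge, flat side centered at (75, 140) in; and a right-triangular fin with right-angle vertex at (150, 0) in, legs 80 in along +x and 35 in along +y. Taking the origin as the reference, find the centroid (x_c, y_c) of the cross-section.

x_c = 79.56 in, y_c = 96.19 in

Part | A | x̄ᵢ | ȳᵢ | A·x̄ᵢ | A·ȳᵢ
rectangular body | 21000.00 | 75.00 | 70.00 | 1575000.00 | 1470000.00
semicircular top | 8835.73 | 75.00 | 171.83 | 662679.70 | 1518252.11
triangular fin | 1400.00 | 176.67 | 11.67 | 247333.33 | 16333.33
Σ | 31235.73 |  |  | 2485013.03 | 3004585.44
x_c = 2485013.03 / 31235.73 = 79.56 in
y_c = 3004585.44 / 31235.73 = 96.19 in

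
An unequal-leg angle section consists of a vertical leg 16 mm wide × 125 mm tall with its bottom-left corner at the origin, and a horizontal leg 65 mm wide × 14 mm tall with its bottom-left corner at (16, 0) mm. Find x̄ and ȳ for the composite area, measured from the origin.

x̄ = 20.66 mm, ȳ = 45.14 mm

vertical leg: A = 16 × 125 = 2000.00, centroid at (8.00, 62.50).
horizontal leg: A = 65 × 14 = 910.00, centroid at (48.50, 7.00).
ΣA = 2910.00 mm²
ΣAx̄ = (2000.00)(8.00) + (910.00)(48.50) = 60135.00 mm³
ΣAȳ = (2000.00)(62.50) + (910.00)(7.00) = 131370.00 mm³
x̄ = 60135.00 / 2910.00 = 20.66 mm
ȳ = 131370.00 / 2910.00 = 45.14 mm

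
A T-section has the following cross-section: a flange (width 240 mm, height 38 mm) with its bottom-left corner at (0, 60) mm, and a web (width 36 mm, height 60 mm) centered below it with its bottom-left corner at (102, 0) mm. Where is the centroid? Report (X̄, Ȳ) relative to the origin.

web: A = 36 × 60 = 2160.00, centroid at (120.00, 30.00).
flange: A = 240 × 38 = 9120.00, centroid at (120.00, 79.00).
ΣA = 11280.00 mm²
ΣAX̄ = (2160.00)(120.00) + (9120.00)(120.00) = 1353600.00 mm³
ΣAȲ = (2160.00)(30.00) + (9120.00)(79.00) = 785280.00 mm³
X̄ = 1353600.00 / 11280.00 = 120.00 mm
Ȳ = 785280.00 / 11280.00 = 69.62 mm

X̄ = 120.00 mm, Ȳ = 69.62 mm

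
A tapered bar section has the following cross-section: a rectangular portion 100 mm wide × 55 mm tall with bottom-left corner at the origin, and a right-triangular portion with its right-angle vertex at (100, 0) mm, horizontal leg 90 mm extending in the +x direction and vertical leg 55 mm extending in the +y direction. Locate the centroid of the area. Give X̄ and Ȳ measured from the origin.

X̄ = 74.83 mm, Ȳ = 24.66 mm

rectangular portion: A = 100 × 55 = 5500.00, centroid at (50.00, 27.50).
triangular portion: A = ½·90·55 = 2475.00, centroid at (130.00, 18.33).
ΣA = 7975.00 mm²
ΣAX̄ = (5500.00)(50.00) + (2475.00)(130.00) = 596750.00 mm³
ΣAȲ = (5500.00)(27.50) + (2475.00)(18.33) = 196625.00 mm³
X̄ = 596750.00 / 7975.00 = 74.83 mm
Ȳ = 196625.00 / 7975.00 = 24.66 mm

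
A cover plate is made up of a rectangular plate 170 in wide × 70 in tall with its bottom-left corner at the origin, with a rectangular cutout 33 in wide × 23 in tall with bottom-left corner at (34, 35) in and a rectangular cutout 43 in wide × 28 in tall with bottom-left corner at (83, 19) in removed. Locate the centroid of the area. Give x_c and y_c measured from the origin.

x_c = 85.27 in, y_c = 34.36 in

plate: A = 170 × 70 = 11900.00, centroid at (85.00, 35.00).
hole 1: A = −(33 × 23) = -759.00, centroid at (50.50, 46.50).
hole 2: A = −(43 × 28) = -1204.00, centroid at (104.50, 33.00).
ΣA = 9937.00 in², ΣAx_c = 847352.50 in³, ΣAy_c = 341474.50 in³.
x_c = 847352.50/9937.00 = 85.27 in; y_c = 341474.50/9937.00 = 34.36 in.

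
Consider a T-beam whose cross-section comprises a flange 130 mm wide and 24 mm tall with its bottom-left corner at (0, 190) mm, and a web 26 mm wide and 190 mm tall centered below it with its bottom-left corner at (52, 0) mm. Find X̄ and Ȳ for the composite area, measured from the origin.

web: A = 26 × 190 = 4940.00, centroid at (65.00, 95.00).
flange: A = 130 × 24 = 3120.00, centroid at (65.00, 202.00).
ΣA = 8060.00 mm²
ΣAX̄ = (4940.00)(65.00) + (3120.00)(65.00) = 523900.00 mm³
ΣAȲ = (4940.00)(95.00) + (3120.00)(202.00) = 1099540.00 mm³
X̄ = 523900.00 / 8060.00 = 65.00 mm
Ȳ = 1099540.00 / 8060.00 = 136.42 mm

X̄ = 65.00 mm, Ȳ = 136.42 mm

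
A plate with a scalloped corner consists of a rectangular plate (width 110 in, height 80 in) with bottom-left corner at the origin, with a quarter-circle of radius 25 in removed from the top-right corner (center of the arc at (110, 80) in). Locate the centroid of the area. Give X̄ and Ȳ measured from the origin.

X̄ = 52.38 in, Ȳ = 38.26 in

Part | A | x̄ᵢ | ȳᵢ | A·x̄ᵢ | A·ȳᵢ
plate | 8800.00 | 55.00 | 40.00 | 484000.00 | 352000.00
removed quarter-circle | -490.87 | 99.39 | 69.39 | -48787.79 | -34061.57
Σ | 8309.13 |  |  | 435212.21 | 317938.43
X̄ = 435212.21 / 8309.13 = 52.38 in
Ȳ = 317938.43 / 8309.13 = 38.26 in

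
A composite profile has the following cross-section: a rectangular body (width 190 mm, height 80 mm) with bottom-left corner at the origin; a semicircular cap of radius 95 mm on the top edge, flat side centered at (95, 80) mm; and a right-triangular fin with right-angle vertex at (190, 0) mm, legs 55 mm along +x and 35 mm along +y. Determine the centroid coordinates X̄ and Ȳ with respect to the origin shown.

Part | A | x̄ᵢ | ȳᵢ | A·x̄ᵢ | A·ȳᵢ
rectangular body | 15200.00 | 95.00 | 40.00 | 1444000.00 | 608000.00
semicircular top | 14176.44 | 95.00 | 120.32 | 1346761.50 | 1705698.28
triangular fin | 962.50 | 208.33 | 11.67 | 200520.83 | 11229.17
Σ | 30338.94 |  |  | 2991282.33 | 2324927.45
X̄ = 2991282.33 / 30338.94 = 98.60 mm
Ȳ = 2324927.45 / 30338.94 = 76.63 mm

X̄ = 98.60 mm, Ȳ = 76.63 mm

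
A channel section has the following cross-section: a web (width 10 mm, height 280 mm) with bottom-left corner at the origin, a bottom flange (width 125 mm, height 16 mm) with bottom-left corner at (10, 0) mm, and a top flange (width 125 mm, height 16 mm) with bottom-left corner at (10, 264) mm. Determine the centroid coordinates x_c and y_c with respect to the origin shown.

x_c = 44.71 mm, y_c = 140.00 mm

web: A = 10 × 280 = 2800.00, centroid at (5.00, 140.00).
bottom flange: A = 125 × 16 = 2000.00, centroid at (72.50, 8.00).
top flange: A = 125 × 16 = 2000.00, centroid at (72.50, 272.00).
ΣA = 6800.00 mm², ΣAx_c = 304000.00 mm³, ΣAy_c = 952000.00 mm³.
x_c = 304000.00/6800.00 = 44.71 mm; y_c = 952000.00/6800.00 = 140.00 mm.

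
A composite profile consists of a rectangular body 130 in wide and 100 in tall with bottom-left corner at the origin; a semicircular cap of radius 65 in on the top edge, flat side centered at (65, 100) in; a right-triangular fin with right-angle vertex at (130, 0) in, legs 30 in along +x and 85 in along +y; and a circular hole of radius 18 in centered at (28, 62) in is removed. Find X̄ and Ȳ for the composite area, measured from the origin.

Part | A | x̄ᵢ | ȳᵢ | A·x̄ᵢ | A·ȳᵢ
rectangular body | 13000.00 | 65.00 | 50.00 | 845000.00 | 650000.00
semicircular top | 6636.61 | 65.00 | 127.59 | 431379.94 | 846744.78
triangular fin | 1275.00 | 140.00 | 28.33 | 178500.00 | 36125.00
hole | -1017.88 | 28.00 | 62.00 | -28500.53 | -63108.31
Σ | 19893.74 |  |  | 1426379.41 | 1469761.47
X̄ = 1426379.41 / 19893.74 = 71.70 in
Ȳ = 1469761.47 / 19893.74 = 73.88 in

X̄ = 71.70 in, Ȳ = 73.88 in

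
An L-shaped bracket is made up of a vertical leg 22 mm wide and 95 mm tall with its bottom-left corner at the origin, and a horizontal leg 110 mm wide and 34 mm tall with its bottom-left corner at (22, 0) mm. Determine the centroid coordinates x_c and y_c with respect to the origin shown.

x_c = 53.34 mm, y_c = 27.93 mm

vertical leg: A = 22 × 95 = 2090.00, centroid at (11.00, 47.50).
horizontal leg: A = 110 × 34 = 3740.00, centroid at (77.00, 17.00).
ΣA = 5830.00 mm²
ΣAx_c = (2090.00)(11.00) + (3740.00)(77.00) = 310970.00 mm³
ΣAy_c = (2090.00)(47.50) + (3740.00)(17.00) = 162855.00 mm³
x_c = 310970.00 / 5830.00 = 53.34 mm
y_c = 162855.00 / 5830.00 = 27.93 mm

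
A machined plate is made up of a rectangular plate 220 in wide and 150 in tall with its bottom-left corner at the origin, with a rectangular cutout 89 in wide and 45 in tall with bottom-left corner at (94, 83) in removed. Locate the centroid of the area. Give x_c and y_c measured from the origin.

plate: A = 220 × 150 = 33000.00, centroid at (110.00, 75.00).
hole: A = −(89 × 45) = -4005.00, centroid at (138.50, 105.50).
ΣA = 28995.00 in², ΣAx_c = 3075307.50 in³, ΣAy_c = 2052472.50 in³.
x_c = 3075307.50/28995.00 = 106.06 in; y_c = 2052472.50/28995.00 = 70.79 in.

x_c = 106.06 in, y_c = 70.79 in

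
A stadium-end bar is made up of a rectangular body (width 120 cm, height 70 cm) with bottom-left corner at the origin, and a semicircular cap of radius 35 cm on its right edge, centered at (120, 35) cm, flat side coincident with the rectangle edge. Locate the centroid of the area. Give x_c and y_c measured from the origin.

x_c = 73.95 cm, y_c = 35.00 cm

rectangular body: A = 120 × 70 = 8400.00, centroid at (60.00, 35.00).
semicircular end: A = ½π·35² = 1924.23, centroid at (134.85, 35.00).
ΣA = 10324.23 cm²
ΣAx_c = (8400.00)(60.00) + (1924.23)(134.85) = 763490.39 cm³
ΣAy_c = (8400.00)(35.00) + (1924.23)(35.00) = 361347.89 cm³
x_c = 763490.39 / 10324.23 = 73.95 cm
y_c = 361347.89 / 10324.23 = 35.00 cm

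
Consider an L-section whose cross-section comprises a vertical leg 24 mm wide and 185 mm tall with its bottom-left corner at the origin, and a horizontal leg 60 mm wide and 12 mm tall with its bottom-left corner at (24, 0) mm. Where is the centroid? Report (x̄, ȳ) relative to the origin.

x̄ = 17.86 mm, ȳ = 80.43 mm

vertical leg: A = 24 × 185 = 4440.00, centroid at (12.00, 92.50).
horizontal leg: A = 60 × 12 = 720.00, centroid at (54.00, 6.00).
ΣA = 5160.00 mm²
ΣAx̄ = (4440.00)(12.00) + (720.00)(54.00) = 92160.00 mm³
ΣAȳ = (4440.00)(92.50) + (720.00)(6.00) = 415020.00 mm³
x̄ = 92160.00 / 5160.00 = 17.86 mm
ȳ = 415020.00 / 5160.00 = 80.43 mm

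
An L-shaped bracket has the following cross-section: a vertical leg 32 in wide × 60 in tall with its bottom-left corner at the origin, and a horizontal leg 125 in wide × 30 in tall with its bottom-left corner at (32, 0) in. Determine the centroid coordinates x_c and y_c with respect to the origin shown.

x_c = 67.92 in, y_c = 20.08 in

vertical leg: A = 32 × 60 = 1920.00, centroid at (16.00, 30.00).
horizontal leg: A = 125 × 30 = 3750.00, centroid at (94.50, 15.00).
ΣA = 5670.00 in²
ΣAx_c = (1920.00)(16.00) + (3750.00)(94.50) = 385095.00 in³
ΣAy_c = (1920.00)(30.00) + (3750.00)(15.00) = 113850.00 in³
x_c = 385095.00 / 5670.00 = 67.92 in
y_c = 113850.00 / 5670.00 = 20.08 in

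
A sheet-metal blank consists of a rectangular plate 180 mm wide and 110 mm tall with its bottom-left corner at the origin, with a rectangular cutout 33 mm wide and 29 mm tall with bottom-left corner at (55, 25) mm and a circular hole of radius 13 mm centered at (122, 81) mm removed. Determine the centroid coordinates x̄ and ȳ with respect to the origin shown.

Part | A | x̄ᵢ | ȳᵢ | A·x̄ᵢ | A·ȳᵢ
plate | 19800.00 | 90.00 | 55.00 | 1782000.00 | 1089000.00
hole 1 | -957.00 | 71.50 | 39.50 | -68425.50 | -37801.50
hole 2 | -530.93 | 122.00 | 81.00 | -64773.36 | -43005.26
Σ | 18312.07 |  |  | 1648801.14 | 1008193.24
x̄ = 1648801.14 / 18312.07 = 90.04 mm
ȳ = 1008193.24 / 18312.07 = 55.06 mm

x̄ = 90.04 mm, ȳ = 55.06 mm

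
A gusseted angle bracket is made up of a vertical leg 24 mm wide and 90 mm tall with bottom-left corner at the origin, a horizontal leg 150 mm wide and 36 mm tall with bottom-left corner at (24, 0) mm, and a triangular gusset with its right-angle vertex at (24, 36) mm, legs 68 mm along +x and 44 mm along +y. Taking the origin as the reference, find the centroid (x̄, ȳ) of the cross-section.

vertical leg: A = 24 × 90 = 2160.00, centroid at (12.00, 45.00).
horizontal leg: A = 150 × 36 = 5400.00, centroid at (99.00, 18.00).
gusset: A = ½·68·44 = 1496.00, centroid at (46.67, 50.67).
ΣA = 9056.00 mm²
ΣAx̄ = (2160.00)(12.00) + (5400.00)(99.00) + (1496.00)(46.67) = 630333.33 mm³
ΣAȳ = (2160.00)(45.00) + (5400.00)(18.00) + (1496.00)(50.67) = 270197.33 mm³
x̄ = 630333.33 / 9056.00 = 69.60 mm
ȳ = 270197.33 / 9056.00 = 29.84 mm

x̄ = 69.60 mm, ȳ = 29.84 mm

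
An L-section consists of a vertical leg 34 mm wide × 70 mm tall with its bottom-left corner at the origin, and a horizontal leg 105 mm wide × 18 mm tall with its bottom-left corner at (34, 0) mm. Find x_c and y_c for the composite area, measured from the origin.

vertical leg: A = 34 × 70 = 2380.00, centroid at (17.00, 35.00).
horizontal leg: A = 105 × 18 = 1890.00, centroid at (86.50, 9.00).
ΣA = 4270.00 mm², ΣAx_c = 203945.00 mm³, ΣAy_c = 100310.00 mm³.
x_c = 203945.00/4270.00 = 47.76 mm; y_c = 100310.00/4270.00 = 23.49 mm.

x_c = 47.76 mm, y_c = 23.49 mm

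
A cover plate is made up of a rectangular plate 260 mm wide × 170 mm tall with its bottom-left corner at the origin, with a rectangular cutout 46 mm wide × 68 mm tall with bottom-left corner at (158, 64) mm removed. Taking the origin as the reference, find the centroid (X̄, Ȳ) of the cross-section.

Part | A | x̄ᵢ | ȳᵢ | A·x̄ᵢ | A·ȳᵢ
plate | 44200.00 | 130.00 | 85.00 | 5746000.00 | 3757000.00
hole | -3128.00 | 181.00 | 98.00 | -566168.00 | -306544.00
Σ | 41072.00 |  |  | 5179832.00 | 3450456.00
X̄ = 5179832.00 / 41072.00 = 126.12 mm
Ȳ = 3450456.00 / 41072.00 = 84.01 mm

X̄ = 126.12 mm, Ȳ = 84.01 mm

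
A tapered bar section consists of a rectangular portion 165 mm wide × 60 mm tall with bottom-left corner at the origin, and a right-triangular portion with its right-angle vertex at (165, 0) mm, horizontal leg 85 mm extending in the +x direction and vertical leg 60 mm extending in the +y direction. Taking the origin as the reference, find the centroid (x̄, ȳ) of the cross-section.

rectangular portion: A = 165 × 60 = 9900.00, centroid at (82.50, 30.00).
triangular portion: A = ½·85·60 = 2550.00, centroid at (193.33, 20.00).
ΣA = 12450.00 mm², ΣAx̄ = 1309750.00 mm³, ΣAȳ = 348000.00 mm³.
x̄ = 1309750.00/12450.00 = 105.20 mm; ȳ = 348000.00/12450.00 = 27.95 mm.

x̄ = 105.20 mm, ȳ = 27.95 mm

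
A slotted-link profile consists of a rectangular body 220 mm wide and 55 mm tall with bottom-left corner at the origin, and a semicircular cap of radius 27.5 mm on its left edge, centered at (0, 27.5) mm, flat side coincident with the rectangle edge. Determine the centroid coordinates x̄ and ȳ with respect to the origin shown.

rectangular body: A = 220 × 55 = 12100.00, centroid at (110.00, 27.50).
semicircular end: A = ½π·27.5² = 1187.91, centroid at (-11.67, 27.50).
ΣA = 13287.91 mm²
ΣAx̄ = (12100.00)(110.00) + (1187.91)(-11.67) = 1317135.42 mm³
ΣAȳ = (12100.00)(27.50) + (1187.91)(27.50) = 365417.65 mm³
x̄ = 1317135.42 / 13287.91 = 99.12 mm
ȳ = 365417.65 / 13287.91 = 27.50 mm

x̄ = 99.12 mm, ȳ = 27.50 mm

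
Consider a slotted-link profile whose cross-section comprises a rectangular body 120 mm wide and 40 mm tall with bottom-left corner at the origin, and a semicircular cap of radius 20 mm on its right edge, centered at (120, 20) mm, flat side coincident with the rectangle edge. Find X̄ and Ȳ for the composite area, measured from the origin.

X̄ = 67.93 mm, Ȳ = 20.00 mm

Part | A | x̄ᵢ | ȳᵢ | A·x̄ᵢ | A·ȳᵢ
rectangular body | 4800.00 | 60.00 | 20.00 | 288000.00 | 96000.00
semicircular end | 628.32 | 128.49 | 20.00 | 80731.56 | 12566.37
Σ | 5428.32 |  |  | 368731.56 | 108566.37
X̄ = 368731.56 / 5428.32 = 67.93 mm
Ȳ = 108566.37 / 5428.32 = 20.00 mm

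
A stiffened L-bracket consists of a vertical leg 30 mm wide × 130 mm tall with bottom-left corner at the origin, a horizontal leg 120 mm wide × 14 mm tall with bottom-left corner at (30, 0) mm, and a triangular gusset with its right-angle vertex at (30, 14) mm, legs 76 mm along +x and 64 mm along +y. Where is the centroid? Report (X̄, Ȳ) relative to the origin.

vertical leg: A = 30 × 130 = 3900.00, centroid at (15.00, 65.00).
horizontal leg: A = 120 × 14 = 1680.00, centroid at (90.00, 7.00).
gusset: A = ½·76·64 = 2432.00, centroid at (55.33, 35.33).
ΣA = 8012.00 mm², ΣAX̄ = 344270.67 mm³, ΣAȲ = 351190.67 mm³.
X̄ = 344270.67/8012.00 = 42.97 mm; Ȳ = 351190.67/8012.00 = 43.83 mm.

X̄ = 42.97 mm, Ȳ = 43.83 mm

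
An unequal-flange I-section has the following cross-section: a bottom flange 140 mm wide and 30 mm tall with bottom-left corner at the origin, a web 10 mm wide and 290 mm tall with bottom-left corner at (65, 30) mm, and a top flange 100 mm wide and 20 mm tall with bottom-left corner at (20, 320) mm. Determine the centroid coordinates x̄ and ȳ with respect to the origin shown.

x̄ = 70.00 mm, ȳ = 135.22 mm

Part | A | x̄ᵢ | ȳᵢ | A·x̄ᵢ | A·ȳᵢ
bottom flange | 4200.00 | 70.00 | 15.00 | 294000.00 | 63000.00
web | 2900.00 | 70.00 | 175.00 | 203000.00 | 507500.00
top flange | 2000.00 | 70.00 | 330.00 | 140000.00 | 660000.00
Σ | 9100.00 |  |  | 637000.00 | 1230500.00
x̄ = 637000.00 / 9100.00 = 70.00 mm
ȳ = 1230500.00 / 9100.00 = 135.22 mm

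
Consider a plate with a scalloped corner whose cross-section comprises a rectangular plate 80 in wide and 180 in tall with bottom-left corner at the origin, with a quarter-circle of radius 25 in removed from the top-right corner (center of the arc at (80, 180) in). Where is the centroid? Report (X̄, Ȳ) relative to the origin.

X̄ = 38.96 in, Ȳ = 87.20 in

Part | A | x̄ᵢ | ȳᵢ | A·x̄ᵢ | A·ȳᵢ
plate | 14400.00 | 40.00 | 90.00 | 576000.00 | 1296000.00
removed quarter-circle | -490.87 | 69.39 | 169.39 | -34061.57 | -83148.96
Σ | 13909.13 |  |  | 541938.43 | 1212851.04
X̄ = 541938.43 / 13909.13 = 38.96 in
Ȳ = 1212851.04 / 13909.13 = 87.20 in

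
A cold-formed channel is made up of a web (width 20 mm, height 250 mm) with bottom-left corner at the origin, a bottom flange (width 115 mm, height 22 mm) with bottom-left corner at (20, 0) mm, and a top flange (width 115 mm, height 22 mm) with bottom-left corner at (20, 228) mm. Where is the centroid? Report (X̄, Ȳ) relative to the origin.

X̄ = 43.95 mm, Ȳ = 125.00 mm

web: A = 20 × 250 = 5000.00, centroid at (10.00, 125.00).
bottom flange: A = 115 × 22 = 2530.00, centroid at (77.50, 11.00).
top flange: A = 115 × 22 = 2530.00, centroid at (77.50, 239.00).
ΣA = 10060.00 mm², ΣAX̄ = 442150.00 mm³, ΣAȲ = 1257500.00 mm³.
X̄ = 442150.00/10060.00 = 43.95 mm; Ȳ = 1257500.00/10060.00 = 125.00 mm.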